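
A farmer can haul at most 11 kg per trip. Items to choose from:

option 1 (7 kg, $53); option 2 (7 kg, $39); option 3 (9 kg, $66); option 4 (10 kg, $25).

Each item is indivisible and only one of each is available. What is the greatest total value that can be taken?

Check high-value combinations within 11 kg:
- option 3: weight 9, value 66
- option 1: weight 7, value 53
- option 2: weight 7, value 39
- option 4: weight 10, value 25
Best: $66.

$66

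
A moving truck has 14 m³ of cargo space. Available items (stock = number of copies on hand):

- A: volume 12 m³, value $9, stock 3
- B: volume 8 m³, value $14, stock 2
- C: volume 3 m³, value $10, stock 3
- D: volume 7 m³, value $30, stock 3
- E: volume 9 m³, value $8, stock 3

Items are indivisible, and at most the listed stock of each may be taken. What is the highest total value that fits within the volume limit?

$60

Best selections within volume 14 and stock limits:
- 2×D: volume 14, value 60
- 2×C + 1×D: volume 13, value 50
- 1×C + 1×D: volume 10, value 40
Best: $60.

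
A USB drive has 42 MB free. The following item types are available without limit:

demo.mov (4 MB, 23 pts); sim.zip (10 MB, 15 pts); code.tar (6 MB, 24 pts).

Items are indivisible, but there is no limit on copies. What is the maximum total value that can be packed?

Best value-per-unit is demo.mov at 23/4; filling with it alone gives 10×23 = 230.
Optimal mix: 9×demo.mov + 1×code.tar → size 42, value 231.

231 pts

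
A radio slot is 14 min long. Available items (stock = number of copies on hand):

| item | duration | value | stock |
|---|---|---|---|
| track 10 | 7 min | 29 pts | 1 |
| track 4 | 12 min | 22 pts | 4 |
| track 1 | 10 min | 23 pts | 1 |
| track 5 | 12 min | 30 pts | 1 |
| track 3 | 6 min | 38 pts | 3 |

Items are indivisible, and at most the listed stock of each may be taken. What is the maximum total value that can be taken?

76 pts

Best selections within duration 14 and stock limits:
- 2×track 3: duration 12, value 76
- 1×track 10 + 1×track 3: duration 13, value 67
Best: 76 pts.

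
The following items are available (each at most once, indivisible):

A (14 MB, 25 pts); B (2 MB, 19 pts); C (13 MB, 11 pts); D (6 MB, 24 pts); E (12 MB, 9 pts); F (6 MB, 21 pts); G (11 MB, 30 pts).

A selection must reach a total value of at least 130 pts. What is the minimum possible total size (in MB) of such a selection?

Subsets with value ≥ 130, sorted by total size:
- A+B+C+D+F+G: size 52, value 130
- A+B+C+D+E+F+G: size 64, value 139
Minimum size: 52 MB.

52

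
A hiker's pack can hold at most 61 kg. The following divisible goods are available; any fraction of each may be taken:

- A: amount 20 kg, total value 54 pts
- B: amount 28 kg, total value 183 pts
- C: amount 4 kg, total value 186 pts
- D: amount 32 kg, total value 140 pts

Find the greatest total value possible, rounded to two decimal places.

495.88

Take in order of value per unit:
- C (186/4 per unit): all 4 → value 186, running total 186.00
- B (183/28 per unit): all 28 → value 183, running total 369.00
- D (140/32 per unit): 29 of 32 → value 29×140/32 = 126.8750, running total 495.88
Total 495.88.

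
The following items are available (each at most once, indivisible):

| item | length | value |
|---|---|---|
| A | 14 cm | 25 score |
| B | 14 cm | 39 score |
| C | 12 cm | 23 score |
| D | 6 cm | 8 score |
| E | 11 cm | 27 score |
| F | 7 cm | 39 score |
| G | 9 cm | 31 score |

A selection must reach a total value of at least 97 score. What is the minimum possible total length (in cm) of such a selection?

27

Subsets with value ≥ 97, sorted by total length:
- E+F+G: length 27, value 97
- B+F+G: length 30, value 109
- B+E+F: length 32, value 105
- D+E+F+G: length 33, value 105
Minimum length: 27 cm.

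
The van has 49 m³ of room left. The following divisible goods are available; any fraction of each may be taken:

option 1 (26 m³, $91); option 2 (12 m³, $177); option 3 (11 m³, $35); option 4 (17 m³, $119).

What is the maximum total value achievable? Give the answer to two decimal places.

366.00

Take in order of value per unit:
- option 2 (177/12 per unit): all 12 → value 177, running total 177.00
- option 4 (119/17 per unit): all 17 → value 119, running total 296.00
- option 1 (91/26 per unit): 20 of 26 → value 20×91/26 = 70.0000, running total 366.00
Total 366.00.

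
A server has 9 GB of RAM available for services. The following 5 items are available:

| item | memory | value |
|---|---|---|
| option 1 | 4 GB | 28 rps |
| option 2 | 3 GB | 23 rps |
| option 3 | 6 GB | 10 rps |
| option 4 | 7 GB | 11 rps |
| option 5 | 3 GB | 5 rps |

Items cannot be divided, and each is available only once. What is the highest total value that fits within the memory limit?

51 rps

Check high-value combinations within 9 GB:
- option 1+option 2: memory 4+3=7, value 28+23=51
- option 1+option 5: memory 4+3=7, value 28+5=33
- option 2+option 3: memory 3+6=9, value 23+10=33
- option 1: memory 4, value 28
- option 2+option 5: memory 3+3=6, value 23+5=28
Best: 51 rps.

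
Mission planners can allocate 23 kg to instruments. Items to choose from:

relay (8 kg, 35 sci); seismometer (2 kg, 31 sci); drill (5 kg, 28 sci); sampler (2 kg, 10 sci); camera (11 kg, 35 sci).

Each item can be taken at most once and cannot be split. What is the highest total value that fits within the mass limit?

Check high-value combinations within 23 kg:
- relay+seismometer+sampler+camera: mass 8+2+2+11=23, value 35+31+10+35=111
- relay+seismometer+drill+sampler: mass 8+2+5+2=17, value 35+31+28+10=104
- seismometer+drill+sampler+camera: mass 2+5+2+11=20, value 31+28+10+35=104
- relay+seismometer+camera: mass 8+2+11=21, value 35+31+35=101
- relay+seismometer+drill: mass 8+2+5=15, value 35+31+28=94
Best: 111 sci.

111 sci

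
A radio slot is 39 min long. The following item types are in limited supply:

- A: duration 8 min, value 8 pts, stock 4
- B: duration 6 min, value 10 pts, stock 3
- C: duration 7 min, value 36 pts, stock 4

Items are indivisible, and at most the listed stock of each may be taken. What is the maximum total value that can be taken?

154 pts

Best selections within duration 39 and stock limits:
- 1×B + 4×C: duration 34, value 154
- 1×A + 4×C: duration 36, value 152
- 4×C: duration 28, value 144
Best: 154 pts.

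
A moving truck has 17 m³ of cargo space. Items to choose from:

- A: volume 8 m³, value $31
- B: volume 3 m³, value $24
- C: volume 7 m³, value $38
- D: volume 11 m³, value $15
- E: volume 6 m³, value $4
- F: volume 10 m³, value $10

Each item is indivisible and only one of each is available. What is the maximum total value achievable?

$69

Check high-value combinations within 17 m³:
- A+C: volume 8+7=15, value 31+38=69
- B+C+E: volume 3+7+6=16, value 24+38+4=66
- B+C: volume 3+7=10, value 24+38=62
- A+B+E: volume 8+3+6=17, value 31+24+4=59
- A+B: volume 8+3=11, value 31+24=55
Best: $69.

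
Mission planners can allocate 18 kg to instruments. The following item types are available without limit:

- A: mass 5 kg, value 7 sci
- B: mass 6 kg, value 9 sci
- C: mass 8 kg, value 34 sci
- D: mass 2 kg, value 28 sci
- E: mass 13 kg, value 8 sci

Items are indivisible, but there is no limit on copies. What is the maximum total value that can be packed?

252 sci

Best value-per-unit is D at 28/2, and filling with it alone uses mass 9×2=18. No mix of the others beats 9×28 = 252.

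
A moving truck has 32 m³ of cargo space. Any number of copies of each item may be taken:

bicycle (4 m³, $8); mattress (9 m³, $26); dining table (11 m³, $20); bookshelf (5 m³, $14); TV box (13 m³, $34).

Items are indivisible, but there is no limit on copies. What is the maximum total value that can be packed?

Best value-per-unit is mattress at 26/9; filling with it alone gives 3×26 = 78.
Optimal mix: 3×mattress + 1×bookshelf → volume 32, value 92.

$92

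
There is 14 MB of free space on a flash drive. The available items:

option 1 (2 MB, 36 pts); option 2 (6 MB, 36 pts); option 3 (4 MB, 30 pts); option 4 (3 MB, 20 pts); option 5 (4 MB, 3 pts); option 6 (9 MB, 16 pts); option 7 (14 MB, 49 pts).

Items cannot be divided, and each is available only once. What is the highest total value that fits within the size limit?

Check high-value combinations within 14 MB:
- option 1+option 2+option 3: size 2+6+4=12, value 36+36+30=102
- option 1+option 2+option 4: size 2+6+3=11, value 36+36+20=92
- option 1+option 3+option 4+option 5: size 2+4+3+4=13, value 36+30+20+3=89
- option 1+option 3+option 4: size 2+4+3=9, value 36+30+20=86
Best: 102 pts.

102 pts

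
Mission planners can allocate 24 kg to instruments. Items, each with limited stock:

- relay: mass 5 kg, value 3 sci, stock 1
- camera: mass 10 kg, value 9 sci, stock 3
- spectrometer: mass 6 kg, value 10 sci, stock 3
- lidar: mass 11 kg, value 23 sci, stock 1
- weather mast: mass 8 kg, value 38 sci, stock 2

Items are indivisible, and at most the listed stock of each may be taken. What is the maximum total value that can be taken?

86 sci

Top feasible selections:
- 1×spectrometer + 2×weather mast: mass 22, value 86
- 1×relay + 2×weather mast: mass 21, value 79
Best: 86 sci.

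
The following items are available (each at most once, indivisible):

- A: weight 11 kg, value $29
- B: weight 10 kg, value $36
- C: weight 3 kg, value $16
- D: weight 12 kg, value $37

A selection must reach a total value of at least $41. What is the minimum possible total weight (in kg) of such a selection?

Subsets with value ≥ 41, sorted by total weight:
- B+C: weight 13, value 52
- A+C: weight 14, value 45
- C+D: weight 15, value 53
Minimum weight: 13 kg.

13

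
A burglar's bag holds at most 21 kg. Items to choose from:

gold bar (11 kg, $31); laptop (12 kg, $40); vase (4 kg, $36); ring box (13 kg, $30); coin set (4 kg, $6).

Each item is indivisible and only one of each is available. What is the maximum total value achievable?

Check high-value combinations within 21 kg:
- laptop+vase+coin set: weight 12+4+4=20, value 40+36+6=82
- laptop+vase: weight 12+4=16, value 40+36=76
- gold bar+vase+coin set: weight 11+4+4=19, value 31+36+6=73
- vase+ring box+coin set: weight 4+13+4=21, value 36+30+6=72
- gold bar+vase: weight 11+4=15, value 31+36=67
Best: $82.

$82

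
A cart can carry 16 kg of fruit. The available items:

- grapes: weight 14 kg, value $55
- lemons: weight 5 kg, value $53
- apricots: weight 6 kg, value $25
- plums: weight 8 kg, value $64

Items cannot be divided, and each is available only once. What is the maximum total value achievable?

$117

Check high-value combinations within 16 kg:
- lemons+plums: weight 5+8=13, value 53+64=117
- apricots+plums: weight 6+8=14, value 25+64=89
- lemons+apricots: weight 5+6=11, value 53+25=78
Best: $117.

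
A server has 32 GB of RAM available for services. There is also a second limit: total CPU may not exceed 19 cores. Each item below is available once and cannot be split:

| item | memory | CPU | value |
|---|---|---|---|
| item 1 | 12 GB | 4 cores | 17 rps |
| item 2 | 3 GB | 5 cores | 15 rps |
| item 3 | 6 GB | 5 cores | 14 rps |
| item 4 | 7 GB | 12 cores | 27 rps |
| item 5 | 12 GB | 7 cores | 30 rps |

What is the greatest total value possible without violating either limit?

Feasible sets respecting both limits:
- item 1+item 2+item 5: memory 27, CPU 16, value 62
- item 1+item 3+item 5: memory 30, CPU 16, value 61
- item 2+item 3+item 5: memory 21, CPU 17, value 59
Best: 62 rps.

62 rps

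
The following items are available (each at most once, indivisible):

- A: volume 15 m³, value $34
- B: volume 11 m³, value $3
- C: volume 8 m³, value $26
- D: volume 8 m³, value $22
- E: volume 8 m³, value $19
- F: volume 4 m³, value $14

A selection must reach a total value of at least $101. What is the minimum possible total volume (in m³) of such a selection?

Subsets with value ≥ 101, sorted by total volume:
- A+C+D+E: volume 39, value 101
- A+C+D+E+F: volume 43, value 115
- A+B+C+D+E: volume 50, value 104
- A+B+C+D+E+F: volume 54, value 118
Minimum volume: 39 m³.

39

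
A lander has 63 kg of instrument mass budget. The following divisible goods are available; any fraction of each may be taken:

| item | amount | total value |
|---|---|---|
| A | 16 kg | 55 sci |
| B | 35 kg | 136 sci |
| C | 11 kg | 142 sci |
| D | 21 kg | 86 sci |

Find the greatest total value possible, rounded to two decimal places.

Take in order of value per unit:
- C (142/11 per unit): all 11 → value 142, running total 142.00
- D (86/21 per unit): all 21 → value 86, running total 228.00
- B (136/35 per unit): 31 of 35 → value 31×136/35 = 120.4571, running total 348.46
Total 348.46.

348.46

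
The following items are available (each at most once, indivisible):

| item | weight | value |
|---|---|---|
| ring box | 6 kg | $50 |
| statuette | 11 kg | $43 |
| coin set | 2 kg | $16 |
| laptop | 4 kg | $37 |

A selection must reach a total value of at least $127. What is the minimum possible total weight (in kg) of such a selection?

Subsets with value ≥ 127, sorted by total weight:
- ring box+statuette+laptop: weight 21, value 130
- ring box+statuette+coin set+laptop: weight 23, value 146
Minimum weight: 21 kg.

21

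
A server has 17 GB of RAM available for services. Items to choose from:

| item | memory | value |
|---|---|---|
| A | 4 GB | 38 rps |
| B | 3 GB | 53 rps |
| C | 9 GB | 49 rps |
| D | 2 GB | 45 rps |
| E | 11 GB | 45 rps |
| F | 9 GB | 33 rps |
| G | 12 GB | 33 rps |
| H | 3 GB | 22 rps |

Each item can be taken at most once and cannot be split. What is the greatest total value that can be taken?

Check high-value combinations within 17 GB:
- B+C+D+H: memory 3+9+2+3=17, value 53+49+45+22=169
- A+B+D+H: memory 4+3+2+3=12, value 38+53+45+22=158
- B+D+F+H: memory 3+2+9+3=17, value 53+45+33+22=153
- B+C+D: memory 3+9+2=14, value 53+49+45=147
Best: 169 rps.

169 rps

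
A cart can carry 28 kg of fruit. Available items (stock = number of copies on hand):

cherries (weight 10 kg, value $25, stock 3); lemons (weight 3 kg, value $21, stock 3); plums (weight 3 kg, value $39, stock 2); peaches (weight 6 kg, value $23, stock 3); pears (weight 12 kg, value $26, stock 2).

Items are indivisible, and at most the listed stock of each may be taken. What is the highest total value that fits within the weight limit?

$187

Best selections within weight 28 and stock limits:
- 3×lemons + 2×plums + 2×peaches: weight 27, value 187
- 1×lemons + 2×plums + 3×peaches: weight 27, value 168
- 1×cherries + 2×lemons + 2×plums + 1×peaches: weight 28, value 168
- 3×lemons + 2×plums + 1×pears: weight 27, value 167
Best: $187.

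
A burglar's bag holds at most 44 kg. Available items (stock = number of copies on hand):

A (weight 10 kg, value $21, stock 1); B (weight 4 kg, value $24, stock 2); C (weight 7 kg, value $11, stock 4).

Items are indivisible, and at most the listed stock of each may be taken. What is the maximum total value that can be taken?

Best selections within weight 44 and stock limits:
- 1×A + 2×B + 3×C: weight 39, value 102
- 2×B + 4×C: weight 36, value 92
- 1×A + 2×B + 2×C: weight 32, value 91
- 1×A + 1×B + 4×C: weight 42, value 89
Best: $102.

$102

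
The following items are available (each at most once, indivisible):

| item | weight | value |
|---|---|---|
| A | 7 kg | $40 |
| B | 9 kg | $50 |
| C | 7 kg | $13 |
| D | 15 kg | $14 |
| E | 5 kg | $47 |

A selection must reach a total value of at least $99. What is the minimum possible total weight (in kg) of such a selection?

19

Subsets with value ≥ 99, sorted by total weight:
- A+C+E: weight 19, value 100
- A+B+E: weight 21, value 137
Minimum weight: 19 kg.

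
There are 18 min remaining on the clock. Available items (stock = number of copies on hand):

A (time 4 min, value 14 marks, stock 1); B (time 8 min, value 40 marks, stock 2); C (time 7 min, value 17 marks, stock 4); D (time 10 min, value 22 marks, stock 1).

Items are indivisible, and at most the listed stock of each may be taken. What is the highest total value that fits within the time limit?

Top feasible selections:
- 2×B: time 16, value 80
- 1×B + 1×D: time 18, value 62
- 1×B + 1×C: time 15, value 57
Best: 80 marks.

80 marks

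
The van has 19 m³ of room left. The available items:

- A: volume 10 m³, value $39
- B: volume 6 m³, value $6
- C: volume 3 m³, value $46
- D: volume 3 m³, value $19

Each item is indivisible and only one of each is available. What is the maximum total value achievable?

$104

Check high-value combinations within 19 m³:
- A+C+D: volume 10+3+3=16, value 39+46+19=104
- A+B+C: volume 10+6+3=19, value 39+6+46=91
- A+C: volume 10+3=13, value 39+46=85
- B+C+D: volume 6+3+3=12, value 6+46+19=71
Best: $104.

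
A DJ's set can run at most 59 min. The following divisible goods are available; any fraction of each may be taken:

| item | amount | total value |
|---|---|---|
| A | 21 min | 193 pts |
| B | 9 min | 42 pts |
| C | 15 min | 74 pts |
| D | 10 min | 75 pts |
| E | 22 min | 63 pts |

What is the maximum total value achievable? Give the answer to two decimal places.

395.45

Take in order of value per unit:
- A (193/21 per unit): all 21 → value 193, running total 193.00
- D (75/10 per unit): all 10 → value 75, running total 268.00
- C (74/15 per unit): all 15 → value 74, running total 342.00
- B (42/9 per unit): all 9 → value 42, running total 384.00
- E (63/22 per unit): 4 of 22 → value 4×63/22 = 11.4545, running total 395.45
Total 395.45.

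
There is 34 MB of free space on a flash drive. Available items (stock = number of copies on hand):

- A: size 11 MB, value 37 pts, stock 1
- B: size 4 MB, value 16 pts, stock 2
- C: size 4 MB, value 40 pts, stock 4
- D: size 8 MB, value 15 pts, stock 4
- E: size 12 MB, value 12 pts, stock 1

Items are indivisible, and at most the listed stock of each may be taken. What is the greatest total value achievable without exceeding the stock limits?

213 pts

Best selections within size 34 and stock limits:
- 1×A + 1×B + 4×C: size 31, value 213
- 2×B + 4×C + 1×D: size 32, value 207
Best: 213 pts.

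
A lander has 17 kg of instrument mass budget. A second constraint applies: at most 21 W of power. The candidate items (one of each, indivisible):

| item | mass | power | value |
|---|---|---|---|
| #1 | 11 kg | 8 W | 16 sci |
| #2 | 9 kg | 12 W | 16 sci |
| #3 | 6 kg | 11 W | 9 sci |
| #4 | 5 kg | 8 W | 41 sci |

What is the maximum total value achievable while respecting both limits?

57 sci

Feasible sets respecting both limits:
- #1+#4: mass 16, power 16, value 57
- #2+#4: mass 14, power 20, value 57
- #3+#4: mass 11, power 19, value 50
Best: 57 sci.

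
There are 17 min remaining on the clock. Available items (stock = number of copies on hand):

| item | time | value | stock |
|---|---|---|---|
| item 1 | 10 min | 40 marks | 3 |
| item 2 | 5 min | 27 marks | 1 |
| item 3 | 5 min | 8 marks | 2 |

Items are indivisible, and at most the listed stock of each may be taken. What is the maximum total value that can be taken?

67 marks

Best selections within time 17 and stock limits:
- 1×item 1 + 1×item 2: time 15, value 67
- 1×item 1 + 1×item 3: time 15, value 48
Best: 67 marks.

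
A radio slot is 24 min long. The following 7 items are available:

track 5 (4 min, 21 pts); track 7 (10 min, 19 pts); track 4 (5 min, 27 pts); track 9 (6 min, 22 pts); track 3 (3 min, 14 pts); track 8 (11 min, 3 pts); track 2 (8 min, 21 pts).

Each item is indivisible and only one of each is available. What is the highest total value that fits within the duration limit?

Check high-value combinations within 24 min:
- track 5+track 4+track 9+track 2: duration 4+5+6+8=23, value 21+27+22+21=91
- track 5+track 4+track 9+track 3: duration 4+5+6+3=18, value 21+27+22+14=84
- track 4+track 9+track 3+track 2: duration 5+6+3+8=22, value 27+22+14+21=84
Best: 91 pts.

91 pts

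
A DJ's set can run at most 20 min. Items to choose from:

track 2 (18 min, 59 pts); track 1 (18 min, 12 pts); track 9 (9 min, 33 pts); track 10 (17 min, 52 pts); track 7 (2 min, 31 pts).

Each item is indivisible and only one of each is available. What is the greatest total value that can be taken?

90 pts

Check high-value combinations within 20 min:
- track 2+track 7: duration 18+2=20, value 59+31=90
- track 10+track 7: duration 17+2=19, value 52+31=83
- track 9+track 7: duration 9+2=11, value 33+31=64
Best: 90 pts.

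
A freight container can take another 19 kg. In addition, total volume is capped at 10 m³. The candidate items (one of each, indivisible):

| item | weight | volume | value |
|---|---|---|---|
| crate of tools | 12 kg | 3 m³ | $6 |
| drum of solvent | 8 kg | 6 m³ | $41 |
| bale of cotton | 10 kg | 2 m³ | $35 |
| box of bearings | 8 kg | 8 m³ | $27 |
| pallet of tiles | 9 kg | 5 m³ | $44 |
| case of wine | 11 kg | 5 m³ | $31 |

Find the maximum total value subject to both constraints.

$79

Feasible sets respecting both limits:
- bale of cotton+pallet of tiles: weight 19, volume 7, value 79
- drum of solvent+bale of cotton: weight 18, volume 8, value 76
- bale of cotton+box of bearings: weight 18, volume 10, value 62
- pallet of tiles: weight 9, volume 5, value 44
Best: $79.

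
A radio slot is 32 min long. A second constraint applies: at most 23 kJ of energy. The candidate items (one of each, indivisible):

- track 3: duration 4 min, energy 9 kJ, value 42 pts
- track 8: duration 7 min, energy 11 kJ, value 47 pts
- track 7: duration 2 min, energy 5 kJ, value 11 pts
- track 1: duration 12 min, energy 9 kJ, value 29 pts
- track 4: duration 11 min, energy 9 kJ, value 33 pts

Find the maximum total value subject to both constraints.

89 pts

Feasible sets respecting both limits:
- track 3+track 8: duration 11, energy 20, value 89
- track 3+track 7+track 4: duration 17, energy 23, value 86
- track 3+track 7+track 1: duration 18, energy 23, value 82
- track 8+track 4: duration 18, energy 20, value 80
Best: 89 pts.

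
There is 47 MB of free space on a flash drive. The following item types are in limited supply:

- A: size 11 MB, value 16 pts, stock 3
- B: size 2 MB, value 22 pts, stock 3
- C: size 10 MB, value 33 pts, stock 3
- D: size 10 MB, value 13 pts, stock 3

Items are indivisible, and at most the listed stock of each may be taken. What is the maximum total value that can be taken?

Top feasible selections:
- 1×A + 3×B + 3×C: size 47, value 181
- 3×B + 3×C + 1×D: size 46, value 178
- 3×B + 3×C: size 36, value 165
Best: 181 pts.

181 pts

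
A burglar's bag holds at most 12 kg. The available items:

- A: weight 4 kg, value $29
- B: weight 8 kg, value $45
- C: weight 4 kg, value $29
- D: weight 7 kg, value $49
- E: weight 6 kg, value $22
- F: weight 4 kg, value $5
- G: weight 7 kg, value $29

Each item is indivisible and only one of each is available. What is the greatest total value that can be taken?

This is a 0/1 knapsack; check combinations near the capacity.
- A+D: weight 4+7=11, value 29+49=78
- C+D: weight 4+7=11, value 29+49=78
- A+B: weight 4+8=12, value 29+45=74
Best: $78.

$78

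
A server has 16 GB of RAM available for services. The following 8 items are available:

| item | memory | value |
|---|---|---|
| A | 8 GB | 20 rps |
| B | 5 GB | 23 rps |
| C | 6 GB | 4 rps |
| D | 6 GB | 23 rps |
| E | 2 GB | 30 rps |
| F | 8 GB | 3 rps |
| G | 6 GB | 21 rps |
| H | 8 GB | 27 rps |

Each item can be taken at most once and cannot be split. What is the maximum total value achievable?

80 rps

Check high-value combinations within 16 GB:
- B+E+H: memory 5+2+8=15, value 23+30+27=80
- D+E+H: memory 6+2+8=16, value 23+30+27=80
- E+G+H: memory 2+6+8=16, value 30+21+27=78
Best: 80 rps.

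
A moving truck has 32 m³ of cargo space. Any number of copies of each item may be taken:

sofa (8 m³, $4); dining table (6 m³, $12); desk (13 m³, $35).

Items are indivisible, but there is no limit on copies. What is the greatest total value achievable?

Best value-per-unit is desk at 35/13; filling with it alone gives 2×35 = 70.
Optimal mix: 1×dining table + 2×desk → volume 32, value 82.

$82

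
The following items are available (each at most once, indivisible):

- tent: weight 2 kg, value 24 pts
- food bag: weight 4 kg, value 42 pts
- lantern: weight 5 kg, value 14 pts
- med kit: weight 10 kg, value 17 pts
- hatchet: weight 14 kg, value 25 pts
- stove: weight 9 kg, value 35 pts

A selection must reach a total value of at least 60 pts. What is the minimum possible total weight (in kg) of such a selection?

6

Subsets with value ≥ 60, sorted by total weight:
- tent+food bag: weight 6, value 66
- tent+food bag+lantern: weight 11, value 80
- food bag+stove: weight 13, value 77
Minimum weight: 6 kg.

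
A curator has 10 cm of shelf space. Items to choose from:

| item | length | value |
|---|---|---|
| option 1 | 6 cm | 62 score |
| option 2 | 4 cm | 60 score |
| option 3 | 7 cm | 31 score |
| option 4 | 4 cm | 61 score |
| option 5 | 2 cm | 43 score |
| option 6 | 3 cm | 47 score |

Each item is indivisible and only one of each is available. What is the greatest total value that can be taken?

164 score

Check high-value combinations within 10 cm:
- option 2+option 4+option 5: length 4+4+2=10, value 60+61+43=164
- option 4+option 5+option 6: length 4+2+3=9, value 61+43+47=151
- option 2+option 5+option 6: length 4+2+3=9, value 60+43+47=150
- option 1+option 4: length 6+4=10, value 62+61=123
Best: 164 score.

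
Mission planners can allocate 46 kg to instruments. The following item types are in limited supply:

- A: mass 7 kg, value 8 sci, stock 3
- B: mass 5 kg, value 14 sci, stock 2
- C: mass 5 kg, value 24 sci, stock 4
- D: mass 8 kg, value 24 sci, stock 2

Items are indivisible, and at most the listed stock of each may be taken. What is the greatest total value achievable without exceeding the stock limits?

172 sci

Best selections within mass 46 and stock limits:
- 2×B + 4×C + 2×D: mass 46, value 172
- 1×B + 4×C + 2×D: mass 41, value 158
Best: 172 sci.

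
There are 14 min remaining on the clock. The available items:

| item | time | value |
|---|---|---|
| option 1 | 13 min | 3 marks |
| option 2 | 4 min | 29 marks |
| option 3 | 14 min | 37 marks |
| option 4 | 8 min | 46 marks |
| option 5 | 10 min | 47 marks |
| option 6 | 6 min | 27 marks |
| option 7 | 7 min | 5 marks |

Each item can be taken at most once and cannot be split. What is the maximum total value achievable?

76 marks

Check high-value combinations within 14 min:
- option 2+option 5: time 4+10=14, value 29+47=76
- option 2+option 4: time 4+8=12, value 29+46=75
- option 4+option 6: time 8+6=14, value 46+27=73
- option 2+option 6: time 4+6=10, value 29+27=56
Best: 76 marks.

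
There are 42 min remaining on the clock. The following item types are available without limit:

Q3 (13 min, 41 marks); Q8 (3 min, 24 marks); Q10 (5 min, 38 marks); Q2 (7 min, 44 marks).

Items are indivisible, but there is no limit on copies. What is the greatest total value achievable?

Best value-per-unit is Q8 at 24/3, and filling with it alone uses time 14×3=42. No mix of the others beats 14×24 = 336.

336 marks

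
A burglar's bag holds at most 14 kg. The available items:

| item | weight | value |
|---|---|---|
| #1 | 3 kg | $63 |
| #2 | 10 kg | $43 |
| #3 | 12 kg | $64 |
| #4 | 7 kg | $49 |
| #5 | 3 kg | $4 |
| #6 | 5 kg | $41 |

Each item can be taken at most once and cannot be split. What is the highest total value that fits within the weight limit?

This is a 0/1 knapsack; check combinations near the capacity.
- #1+#4+#5: weight 3+7+3=13, value 63+49+4=116
- #1+#4: weight 3+7=10, value 63+49=112
- #1+#5+#6: weight 3+3+5=11, value 63+4+41=108
Best: $116.

$116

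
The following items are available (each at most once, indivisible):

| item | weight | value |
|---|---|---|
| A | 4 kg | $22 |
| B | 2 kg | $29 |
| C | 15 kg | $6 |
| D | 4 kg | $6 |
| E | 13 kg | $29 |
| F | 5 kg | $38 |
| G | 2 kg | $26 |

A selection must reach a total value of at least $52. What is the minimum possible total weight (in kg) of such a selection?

4

Subsets with value ≥ 52, sorted by total weight:
- B+G: weight 4, value 55
- B+F: weight 7, value 67
Minimum weight: 4 kg.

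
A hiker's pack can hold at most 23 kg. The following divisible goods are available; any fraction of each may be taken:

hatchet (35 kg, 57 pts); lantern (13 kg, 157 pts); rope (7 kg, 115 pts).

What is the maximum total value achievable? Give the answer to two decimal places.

Take in order of value per unit:
- rope (115/7 per unit): all 7 → value 115, running total 115.00
- lantern (157/13 per unit): all 13 → value 157, running total 272.00
- hatchet (57/35 per unit): 3 of 35 → value 3×57/35 = 4.8857, running total 276.89
Total 276.89.

276.89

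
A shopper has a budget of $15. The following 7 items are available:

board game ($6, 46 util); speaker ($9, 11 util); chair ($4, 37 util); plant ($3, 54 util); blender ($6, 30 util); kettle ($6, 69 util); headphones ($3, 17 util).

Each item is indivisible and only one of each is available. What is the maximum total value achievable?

Check high-value combinations within $15:
- board game+plant+kettle: cost 6+3+6=15, value 46+54+69=169
- chair+plant+kettle: cost 4+3+6=13, value 37+54+69=160
- plant+blender+kettle: cost 3+6+6=15, value 54+30+69=153
- plant+kettle+headphones: cost 3+6+3=12, value 54+69+17=140
Best: 169 util.

169 util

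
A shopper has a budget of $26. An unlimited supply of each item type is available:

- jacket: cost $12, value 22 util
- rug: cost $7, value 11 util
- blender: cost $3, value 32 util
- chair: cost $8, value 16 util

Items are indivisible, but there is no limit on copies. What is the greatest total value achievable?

Best value-per-unit is blender at 32/3, and filling with it alone uses cost 8×3=24. No mix of the others beats 8×32 = 256.

256 util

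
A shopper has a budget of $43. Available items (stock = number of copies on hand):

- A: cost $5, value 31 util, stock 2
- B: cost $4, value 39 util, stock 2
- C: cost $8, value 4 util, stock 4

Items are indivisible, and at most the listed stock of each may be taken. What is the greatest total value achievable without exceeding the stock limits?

Best selections within cost 43 and stock limits:
- 2×A + 2×B + 3×C: cost 42, value 152
- 2×A + 2×B + 2×C: cost 34, value 148
Best: 152 util.

152 util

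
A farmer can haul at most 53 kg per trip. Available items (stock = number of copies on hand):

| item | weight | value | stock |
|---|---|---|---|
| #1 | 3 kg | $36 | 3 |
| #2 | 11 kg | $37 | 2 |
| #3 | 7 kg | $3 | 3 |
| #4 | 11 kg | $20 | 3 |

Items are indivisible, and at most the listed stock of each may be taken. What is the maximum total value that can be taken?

$222

Top feasible selections:
- 3×#1 + 2×#2 + 2×#4: weight 53, value 222
- 3×#1 + 2×#2 + 1×#3 + 1×#4: weight 49, value 205
- 3×#1 + 1×#2 + 3×#4: weight 53, value 205
- 3×#1 + 2×#2 + 1×#4: weight 42, value 202
Best: $222.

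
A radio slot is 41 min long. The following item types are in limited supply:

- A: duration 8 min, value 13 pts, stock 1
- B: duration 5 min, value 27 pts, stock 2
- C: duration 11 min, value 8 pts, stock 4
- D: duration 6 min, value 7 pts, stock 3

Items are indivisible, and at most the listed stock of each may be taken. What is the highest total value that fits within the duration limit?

Best selections within duration 41 and stock limits:
- 1×A + 2×B + 1×C + 2×D: duration 41, value 89
- 1×A + 2×B + 3×D: duration 36, value 88
- 2×B + 1×C + 3×D: duration 39, value 83
- 1×A + 2×B + 2×C: duration 40, value 83
Best: 89 pts.

89 pts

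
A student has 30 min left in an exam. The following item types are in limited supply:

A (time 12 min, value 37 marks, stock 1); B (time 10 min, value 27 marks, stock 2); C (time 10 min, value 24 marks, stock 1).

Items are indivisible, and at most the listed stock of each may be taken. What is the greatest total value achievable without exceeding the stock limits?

78 marks

Best selections within time 30 and stock limits:
- 2×B + 1×C: time 30, value 78
- 1×A + 1×B: time 22, value 64
- 1×A + 1×C: time 22, value 61
Best: 78 marks.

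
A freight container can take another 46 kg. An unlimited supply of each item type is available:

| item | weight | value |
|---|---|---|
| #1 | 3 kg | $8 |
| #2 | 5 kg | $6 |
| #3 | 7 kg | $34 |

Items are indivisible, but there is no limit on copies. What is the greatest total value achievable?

Best value-per-unit is #3 at 34/7; filling with it alone gives 6×34 = 204.
Optimal mix: 1×#1 + 6×#3 → weight 45, value 212.

$212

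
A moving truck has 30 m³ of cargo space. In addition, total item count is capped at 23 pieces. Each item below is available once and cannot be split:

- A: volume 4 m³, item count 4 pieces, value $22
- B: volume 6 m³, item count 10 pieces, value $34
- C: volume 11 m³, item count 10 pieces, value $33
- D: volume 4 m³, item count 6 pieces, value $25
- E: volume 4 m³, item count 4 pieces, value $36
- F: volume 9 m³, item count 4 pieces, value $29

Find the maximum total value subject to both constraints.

Feasible sets respecting both limits:
- A+B+E+F: volume 23, item count 22, value 121
- A+C+E+F: volume 28, item count 22, value 120
- A+D+E+F: volume 21, item count 18, value 112
- B+E+F: volume 19, item count 18, value 99
Best: $121.

$121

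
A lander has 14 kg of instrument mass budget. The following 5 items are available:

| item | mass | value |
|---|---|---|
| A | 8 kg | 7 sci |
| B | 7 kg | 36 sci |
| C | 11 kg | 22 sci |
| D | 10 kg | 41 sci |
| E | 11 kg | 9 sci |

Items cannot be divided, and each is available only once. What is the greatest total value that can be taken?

Check high-value combinations within 14 kg:
- D: mass 10, value 41
- B: mass 7, value 36
- C: mass 11, value 22
Best: 41 sci.

41 sci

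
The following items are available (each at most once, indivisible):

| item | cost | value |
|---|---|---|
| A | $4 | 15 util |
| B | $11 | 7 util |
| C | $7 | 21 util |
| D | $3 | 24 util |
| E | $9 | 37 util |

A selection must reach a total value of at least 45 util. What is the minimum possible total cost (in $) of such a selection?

10

Subsets with value ≥ 45, sorted by total cost:
- C+D: cost 10, value 45
- D+E: cost 12, value 61
Minimum cost: 10 $.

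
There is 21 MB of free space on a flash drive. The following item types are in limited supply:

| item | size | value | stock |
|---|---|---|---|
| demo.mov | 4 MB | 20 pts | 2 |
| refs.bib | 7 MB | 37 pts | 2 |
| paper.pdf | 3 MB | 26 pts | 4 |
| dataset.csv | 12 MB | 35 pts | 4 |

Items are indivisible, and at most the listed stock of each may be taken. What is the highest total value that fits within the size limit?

144 pts

Best selections within size 21 and stock limits:
- 2×demo.mov + 4×paper.pdf: size 20, value 144
- 1×refs.bib + 4×paper.pdf: size 19, value 141
- 1×demo.mov + 1×refs.bib + 3×paper.pdf: size 20, value 135
- 2×demo.mov + 1×refs.bib + 2×paper.pdf: size 21, value 129
Best: 144 pts.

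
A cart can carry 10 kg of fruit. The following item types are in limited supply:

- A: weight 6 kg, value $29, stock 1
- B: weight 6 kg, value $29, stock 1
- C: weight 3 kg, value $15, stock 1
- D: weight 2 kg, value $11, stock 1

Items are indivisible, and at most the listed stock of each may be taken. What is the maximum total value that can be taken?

Top feasible selections:
- 1×B + 1×C: weight 9, value 44
- 1×A + 1×C: weight 9, value 44
- 1×B + 1×D: weight 8, value 40
- 1×A + 1×D: weight 8, value 40
Best: $44.

$44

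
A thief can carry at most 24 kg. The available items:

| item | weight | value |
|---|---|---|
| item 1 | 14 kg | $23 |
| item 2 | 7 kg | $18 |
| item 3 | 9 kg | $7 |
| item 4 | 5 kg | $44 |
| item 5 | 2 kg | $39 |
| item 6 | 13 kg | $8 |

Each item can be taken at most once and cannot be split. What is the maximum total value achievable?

$108

Check high-value combinations within 24 kg:
- item 2+item 3+item 4+item 5: weight 7+9+5+2=23, value 18+7+44+39=108
- item 1+item 4+item 5: weight 14+5+2=21, value 23+44+39=106
- item 2+item 4+item 5: weight 7+5+2=14, value 18+44+39=101
Best: $108.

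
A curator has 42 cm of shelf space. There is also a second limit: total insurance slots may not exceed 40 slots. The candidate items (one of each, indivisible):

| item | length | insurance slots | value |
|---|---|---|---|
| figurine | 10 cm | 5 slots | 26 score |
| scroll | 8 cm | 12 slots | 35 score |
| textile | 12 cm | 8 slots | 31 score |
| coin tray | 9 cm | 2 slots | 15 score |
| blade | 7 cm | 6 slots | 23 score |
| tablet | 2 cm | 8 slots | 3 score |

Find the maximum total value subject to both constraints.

Feasible sets respecting both limits:
- figurine+scroll+textile+blade+tablet: length 39, insurance slots 39, value 118
- figurine+scroll+textile+blade: length 37, insurance slots 31, value 115
- figurine+scroll+textile+coin tray+tablet: length 41, insurance slots 35, value 110
- figurine+scroll+textile+coin tray: length 39, insurance slots 27, value 107
Best: 118 score.

118 score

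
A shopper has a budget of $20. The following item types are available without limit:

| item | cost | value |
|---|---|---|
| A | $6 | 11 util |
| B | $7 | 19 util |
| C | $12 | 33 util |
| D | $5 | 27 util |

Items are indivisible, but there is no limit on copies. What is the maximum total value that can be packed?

108 util

Best value-per-unit is D at 27/5, and filling with it alone uses cost 4×5=20. No mix of the others beats 4×27 = 108.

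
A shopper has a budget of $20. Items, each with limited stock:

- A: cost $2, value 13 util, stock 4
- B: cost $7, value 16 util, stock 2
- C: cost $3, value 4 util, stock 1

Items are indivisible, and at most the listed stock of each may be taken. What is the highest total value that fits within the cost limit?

Top feasible selections:
- 4×A + 1×B + 1×C: cost 18, value 72
- 3×A + 2×B: cost 20, value 71
Best: 72 util.

72 util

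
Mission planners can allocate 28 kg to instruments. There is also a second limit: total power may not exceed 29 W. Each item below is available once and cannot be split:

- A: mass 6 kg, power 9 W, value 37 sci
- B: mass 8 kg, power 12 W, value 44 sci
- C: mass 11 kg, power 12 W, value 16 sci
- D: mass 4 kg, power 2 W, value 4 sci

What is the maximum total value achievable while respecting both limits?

85 sci

Feasible sets respecting both limits:
- A+B+D: mass 18, power 23, value 85
- A+B: mass 14, power 21, value 81
- B+C+D: mass 23, power 26, value 64
Best: 85 sci.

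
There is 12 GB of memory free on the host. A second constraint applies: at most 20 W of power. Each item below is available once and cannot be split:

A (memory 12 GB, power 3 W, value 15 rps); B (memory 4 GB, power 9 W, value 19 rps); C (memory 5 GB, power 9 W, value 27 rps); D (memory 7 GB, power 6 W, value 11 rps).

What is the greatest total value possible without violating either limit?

46 rps

Feasible sets respecting both limits:
- B+C: memory 9, power 18, value 46
- C+D: memory 12, power 15, value 38
- B+D: memory 11, power 15, value 30
Best: 46 rps.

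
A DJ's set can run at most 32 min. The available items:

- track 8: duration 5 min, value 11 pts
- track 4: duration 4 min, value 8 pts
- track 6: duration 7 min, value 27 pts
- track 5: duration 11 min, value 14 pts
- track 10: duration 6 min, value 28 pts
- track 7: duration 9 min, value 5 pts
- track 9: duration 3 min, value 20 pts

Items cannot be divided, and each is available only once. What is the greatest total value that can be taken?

100 pts

Check high-value combinations within 32 min:
- track 8+track 6+track 5+track 10+track 9: duration 5+7+11+6+3=32, value 11+27+14+28+20=100
- track 4+track 6+track 5+track 10+track 9: duration 4+7+11+6+3=31, value 8+27+14+28+20=97
- track 8+track 4+track 6+track 10+track 9: duration 5+4+7+6+3=25, value 11+8+27+28+20=94
- track 8+track 6+track 10+track 7+track 9: duration 5+7+6+9+3=30, value 11+27+28+5+20=91
Best: 100 pts.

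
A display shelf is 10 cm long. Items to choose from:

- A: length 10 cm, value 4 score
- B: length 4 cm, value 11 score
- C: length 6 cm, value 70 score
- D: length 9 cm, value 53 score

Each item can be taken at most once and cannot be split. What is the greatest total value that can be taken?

This is a 0/1 knapsack; check combinations near the capacity.
- B+C: length 4+6=10, value 11+70=81
- C: length 6, value 70
- D: length 9, value 53
Best: 81 score.

81 score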